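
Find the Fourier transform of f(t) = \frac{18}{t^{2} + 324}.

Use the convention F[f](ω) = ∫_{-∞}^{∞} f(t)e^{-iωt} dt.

F(ω) = \pi e^{- 18 \left|{\omega}\right|}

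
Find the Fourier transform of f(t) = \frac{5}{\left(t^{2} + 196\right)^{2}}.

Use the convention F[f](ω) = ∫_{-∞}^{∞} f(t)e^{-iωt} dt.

F(ω) = \frac{5 \pi \left(14 \left|{\omega}\right| + 1\right) e^{- 14 \left|{\omega}\right|}}{5488}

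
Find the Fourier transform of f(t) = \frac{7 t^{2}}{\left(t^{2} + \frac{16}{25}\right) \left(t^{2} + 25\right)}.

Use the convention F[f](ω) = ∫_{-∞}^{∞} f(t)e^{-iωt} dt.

F(ω) = \frac{125 \pi e^{- 5 \left|{\omega}\right|}}{87} - \frac{20 \pi e^{- \frac{4 \left|{\omega}\right|}{5}}}{87}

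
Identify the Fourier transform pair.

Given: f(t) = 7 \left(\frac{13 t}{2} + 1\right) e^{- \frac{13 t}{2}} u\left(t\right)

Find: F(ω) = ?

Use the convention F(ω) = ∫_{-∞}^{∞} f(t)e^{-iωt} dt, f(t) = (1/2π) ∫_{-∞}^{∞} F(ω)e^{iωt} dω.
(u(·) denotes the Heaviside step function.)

F(ω) = \frac{28 \left(- i \omega - 13\right)}{4 \omega^{2} - 52 i \omega - 169}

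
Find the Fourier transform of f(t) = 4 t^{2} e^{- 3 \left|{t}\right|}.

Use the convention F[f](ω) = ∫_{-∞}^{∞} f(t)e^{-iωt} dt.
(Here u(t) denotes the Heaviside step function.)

F(ω) = \frac{144 \left(3 - \omega^{2}\right)}{\left(\omega^{2} + 9\right)^{3}}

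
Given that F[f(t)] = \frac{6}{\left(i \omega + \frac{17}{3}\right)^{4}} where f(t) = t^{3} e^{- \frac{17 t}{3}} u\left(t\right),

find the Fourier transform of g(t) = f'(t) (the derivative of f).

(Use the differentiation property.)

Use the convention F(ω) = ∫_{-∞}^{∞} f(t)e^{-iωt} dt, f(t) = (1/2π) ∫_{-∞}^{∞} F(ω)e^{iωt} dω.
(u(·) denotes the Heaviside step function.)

F[g](ω) = \frac{486 i \omega}{\left(3 i \omega + 17\right)^{4}}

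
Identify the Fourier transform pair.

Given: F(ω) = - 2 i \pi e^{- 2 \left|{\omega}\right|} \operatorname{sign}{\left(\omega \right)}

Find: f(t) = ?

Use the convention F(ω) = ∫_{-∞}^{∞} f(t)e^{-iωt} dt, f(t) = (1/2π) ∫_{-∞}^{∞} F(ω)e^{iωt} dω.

f(t) = \frac{2 t}{t^{2} + 4}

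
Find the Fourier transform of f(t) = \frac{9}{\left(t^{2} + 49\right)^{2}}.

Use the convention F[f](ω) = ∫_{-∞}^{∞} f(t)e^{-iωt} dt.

F(ω) = \frac{9 \pi \left(7 \left|{\omega}\right| + 1\right) e^{- 7 \left|{\omega}\right|}}{686}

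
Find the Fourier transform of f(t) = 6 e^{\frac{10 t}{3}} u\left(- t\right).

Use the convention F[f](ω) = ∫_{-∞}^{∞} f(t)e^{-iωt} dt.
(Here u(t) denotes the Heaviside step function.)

F(ω) = - \frac{18}{3 i \omega - 10}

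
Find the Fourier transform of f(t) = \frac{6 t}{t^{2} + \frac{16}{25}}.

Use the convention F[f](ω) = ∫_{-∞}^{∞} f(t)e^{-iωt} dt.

F(ω) = - 6 i \pi e^{- \frac{4 \left|{\omega}\right|}{5}} \operatorname{sign}{\left(\omega \right)}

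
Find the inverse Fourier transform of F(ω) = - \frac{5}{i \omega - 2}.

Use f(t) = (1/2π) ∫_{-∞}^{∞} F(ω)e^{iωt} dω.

f(t) = 5 e^{2 t} u\left(- t\right)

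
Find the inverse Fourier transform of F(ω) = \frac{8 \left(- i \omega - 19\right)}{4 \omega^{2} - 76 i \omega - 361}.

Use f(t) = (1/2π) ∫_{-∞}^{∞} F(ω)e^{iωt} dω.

f(t) = 2 \left(\frac{19 t}{2} + 1\right) e^{- \frac{19 t}{2}} u\left(t\right)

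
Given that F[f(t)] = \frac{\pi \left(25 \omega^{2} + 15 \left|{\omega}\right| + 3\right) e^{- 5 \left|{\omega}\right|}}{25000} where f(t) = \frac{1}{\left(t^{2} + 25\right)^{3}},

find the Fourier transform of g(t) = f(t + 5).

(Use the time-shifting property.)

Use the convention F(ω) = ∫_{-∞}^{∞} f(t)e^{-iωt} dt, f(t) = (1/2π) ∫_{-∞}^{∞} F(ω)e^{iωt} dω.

F[g](ω) = \frac{\pi \left(25 \omega^{2} + 15 \left|{\omega}\right| + 3\right) e^{5 i \omega - 5 \left|{\omega}\right|}}{25000}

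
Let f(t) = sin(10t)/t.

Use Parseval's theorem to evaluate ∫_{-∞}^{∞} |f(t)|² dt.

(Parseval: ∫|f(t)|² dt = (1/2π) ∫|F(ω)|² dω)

∫|f(t)|² dt = 10 \pi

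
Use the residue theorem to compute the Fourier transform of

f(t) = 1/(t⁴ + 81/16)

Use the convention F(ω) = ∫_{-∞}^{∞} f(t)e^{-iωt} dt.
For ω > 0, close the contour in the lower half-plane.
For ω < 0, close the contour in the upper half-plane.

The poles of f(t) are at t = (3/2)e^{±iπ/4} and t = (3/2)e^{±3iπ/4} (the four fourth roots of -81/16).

Let g(z) = f(z)e^{-iωz}; for large |z| the factor e^{-iωz} decays in the lower half-plane when ω > 0 and in the upper half-plane when ω < 0.

Case ω > 0 (lower half-plane, clockwise contour ⇒ F(ω) = -2πi·ΣRes):
  Res_{z = - \frac{3 \sqrt{2}}{4} - \frac{3 \sqrt{2} i}{4}} g(z) = \frac{\sqrt{2} \left(1 + i\right) e^{\frac{3 \sqrt{2} \omega \left(-1 + i\right)}{4}}}{27}
  Res_{z = \frac{3 \sqrt{2}}{4} - \frac{3 \sqrt{2} i}{4}} g(z) = \frac{\sqrt{2} \left(-1 + i\right) e^{- \frac{3 \sqrt{2} \omega \left(1 + i\right)}{4}}}{27}
  F(ω) = -2πi·ΣRes = \frac{2 \sqrt{2} \pi \left(\left(1 - i\right) e^{\frac{3 \sqrt{2} i \omega}{2}} + 1 + i\right) e^{- \frac{3 \sqrt{2} \omega \left(1 + i\right)}{4}}}{27} = \frac{8 \pi e^{- \frac{3 \sqrt{2} \omega}{4}} \sin{\left(\frac{3 \sqrt{2} \omega}{4} + \frac{\pi}{4} \right)}}{27}

Case ω < 0 (upper half-plane, counterclockwise contour ⇒ F(ω) = +2πi·ΣRes):
  Res_{z = \frac{3 \sqrt{2}}{4} + \frac{3 \sqrt{2} i}{4}} g(z) = - \frac{\sqrt{2} \left(1 + i\right) e^{\frac{3 \sqrt{2} \omega \left(1 - i\right)}{4}}}{27}
  Res_{z = - \frac{3 \sqrt{2}}{4} + \frac{3 \sqrt{2} i}{4}} g(z) = \frac{\sqrt{2} \left(1 - i\right) e^{\frac{3 \sqrt{2} \omega \left(1 + i\right)}{4}}}{27}
  F(ω) = 2πi·ΣRes = - \frac{2 \sqrt{2} i \pi \left(\left(1 + i\right) e^{\frac{3 \sqrt{2} \omega \left(1 - i\right)}{4}} - \left(1 - i\right) e^{\frac{3 \sqrt{2} \omega \left(1 + i\right)}{4}}\right)}{27} = \frac{8 \pi e^{\frac{3 \sqrt{2} \omega}{4}} \cos{\left(\frac{3 \sqrt{2} \omega}{4} + \frac{\pi}{4} \right)}}{27}

Both cases combine into a single formula in |ω|:

F(ω) = \frac{8 \pi e^{- \frac{3 \sqrt{2} \left|{\omega}\right|}{4}} \sin{\left(\frac{3 \sqrt{2} \left|{\omega}\right|}{4} + \frac{\pi}{4} \right)}}{27}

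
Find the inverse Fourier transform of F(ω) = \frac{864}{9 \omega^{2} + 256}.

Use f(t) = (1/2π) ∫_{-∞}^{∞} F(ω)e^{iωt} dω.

f(t) = 9 e^{- \frac{16 \left|{t}\right|}{3}}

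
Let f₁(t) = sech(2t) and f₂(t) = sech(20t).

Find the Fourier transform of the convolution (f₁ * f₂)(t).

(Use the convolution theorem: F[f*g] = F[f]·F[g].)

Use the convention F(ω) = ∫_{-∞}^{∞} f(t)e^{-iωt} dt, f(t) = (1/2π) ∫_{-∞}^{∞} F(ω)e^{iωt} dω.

F[f₁*f₂](ω) = \frac{\pi^{2}}{40 \cosh{\left(\frac{\pi \omega}{40} \right)} \cosh{\left(\frac{\pi \omega}{4} \right)}}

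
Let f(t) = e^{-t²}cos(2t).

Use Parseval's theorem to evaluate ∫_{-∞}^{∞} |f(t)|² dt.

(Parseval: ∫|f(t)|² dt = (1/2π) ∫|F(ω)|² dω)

∫|f(t)|² dt = \frac{\sqrt{2} \sqrt{\pi} \left(1 + e^{2}\right)}{4 e^{2}}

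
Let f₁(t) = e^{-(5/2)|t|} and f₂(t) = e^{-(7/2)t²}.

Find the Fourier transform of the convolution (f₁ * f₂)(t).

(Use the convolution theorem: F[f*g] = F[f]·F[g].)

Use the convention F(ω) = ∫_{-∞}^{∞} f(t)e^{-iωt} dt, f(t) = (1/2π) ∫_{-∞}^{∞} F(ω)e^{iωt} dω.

F[f₁*f₂](ω) = \frac{20 \sqrt{14} \sqrt{\pi} e^{- \frac{\omega^{2}}{14}}}{7 \left(4 \omega^{2} + 25\right)}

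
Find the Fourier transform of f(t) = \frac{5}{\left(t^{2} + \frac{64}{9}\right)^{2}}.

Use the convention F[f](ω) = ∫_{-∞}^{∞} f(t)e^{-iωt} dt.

F(ω) = \frac{45 \pi \left(8 \left|{\omega}\right| + 3\right) e^{- \frac{8 \left|{\omega}\right|}{3}}}{1024}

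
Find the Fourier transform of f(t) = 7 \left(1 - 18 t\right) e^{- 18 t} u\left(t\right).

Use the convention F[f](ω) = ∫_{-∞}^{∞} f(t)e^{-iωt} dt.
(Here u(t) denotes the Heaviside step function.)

F(ω) = \frac{7 i \omega}{- \omega^{2} + 36 i \omega + 324}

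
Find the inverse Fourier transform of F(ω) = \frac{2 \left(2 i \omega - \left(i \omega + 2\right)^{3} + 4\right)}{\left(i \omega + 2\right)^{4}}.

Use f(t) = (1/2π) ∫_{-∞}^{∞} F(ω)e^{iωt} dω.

f(t) = 2 \left(t^{2} - 1\right) e^{- 2 t} u\left(t\right)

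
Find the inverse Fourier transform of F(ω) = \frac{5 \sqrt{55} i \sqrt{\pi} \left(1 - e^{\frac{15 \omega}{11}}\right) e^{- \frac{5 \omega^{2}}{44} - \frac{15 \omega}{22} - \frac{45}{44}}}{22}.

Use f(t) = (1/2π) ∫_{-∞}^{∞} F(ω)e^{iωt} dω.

f(t) = 5 e^{- \frac{11 t^{2}}{5}} \sin{\left(3 t \right)}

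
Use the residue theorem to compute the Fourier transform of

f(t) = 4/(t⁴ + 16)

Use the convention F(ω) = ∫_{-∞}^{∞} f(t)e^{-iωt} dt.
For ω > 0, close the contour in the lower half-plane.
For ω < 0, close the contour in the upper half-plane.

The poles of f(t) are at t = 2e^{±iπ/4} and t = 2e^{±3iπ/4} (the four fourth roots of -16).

Let g(z) = f(z)e^{-iωz}; for large |z| the factor e^{-iωz} decays in the lower half-plane when ω > 0 and in the upper half-plane when ω < 0.

Case ω > 0 (lower half-plane, clockwise contour ⇒ F(ω) = -2πi·ΣRes):
  Res_{z = - \sqrt{2} - \sqrt{2} i} g(z) = \frac{\sqrt{2} i \left(1 - i\right) e^{\sqrt{2} \omega \left(-1 + i\right)}}{16}
  Res_{z = \sqrt{2} - \sqrt{2} i} g(z) = \frac{\sqrt{2} i \left(1 + i\right) e^{- \sqrt{2} \omega \left(1 + i\right)}}{16}
  F(ω) = -2πi·ΣRes = \frac{\sqrt{2} \pi \left(1 - i\right) \left(e^{2 \sqrt{2} i \omega} + i\right) e^{- \sqrt{2} \omega \left(1 + i\right)}}{8} = \frac{\pi e^{- \sqrt{2} \omega} \sin{\left(\sqrt{2} \omega + \frac{\pi}{4} \right)}}{2}

Case ω < 0 (upper half-plane, counterclockwise contour ⇒ F(ω) = +2πi·ΣRes):
  Res_{z = \sqrt{2} + \sqrt{2} i} g(z) = \frac{\sqrt{2} i \left(-1 + i\right) e^{\sqrt{2} \omega \left(1 - i\right)}}{16}
  Res_{z = - \sqrt{2} + \sqrt{2} i} g(z) = \frac{\sqrt{2} \left(1 - i\right) e^{\sqrt{2} \omega \left(1 + i\right)}}{16}
  F(ω) = 2πi·ΣRes = - \frac{\sqrt{2} i \pi \left(i \left(1 - i\right) e^{\sqrt{2} \omega \left(1 - i\right)} - \left(1 - i\right) e^{\sqrt{2} \omega \left(1 + i\right)}\right)}{8} = \frac{\pi e^{\sqrt{2} \omega} \cos{\left(\sqrt{2} \omega + \frac{\pi}{4} \right)}}{2}

Both cases combine into a single formula in |ω|:

F(ω) = \frac{\pi e^{- \sqrt{2} \left|{\omega}\right|} \sin{\left(\sqrt{2} \left|{\omega}\right| + \frac{\pi}{4} \right)}}{2}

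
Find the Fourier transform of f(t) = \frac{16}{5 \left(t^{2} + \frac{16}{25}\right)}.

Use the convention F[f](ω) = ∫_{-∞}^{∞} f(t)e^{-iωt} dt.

F(ω) = 4 \pi e^{- \frac{4 \left|{\omega}\right|}{5}}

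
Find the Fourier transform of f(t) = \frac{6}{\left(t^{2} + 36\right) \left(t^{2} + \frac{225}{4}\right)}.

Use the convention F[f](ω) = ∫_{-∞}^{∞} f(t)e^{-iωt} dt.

F(ω) = \frac{4 \pi e^{- 6 \left|{\omega}\right|}}{81} - \frac{16 \pi e^{- \frac{15 \left|{\omega}\right|}{2}}}{405}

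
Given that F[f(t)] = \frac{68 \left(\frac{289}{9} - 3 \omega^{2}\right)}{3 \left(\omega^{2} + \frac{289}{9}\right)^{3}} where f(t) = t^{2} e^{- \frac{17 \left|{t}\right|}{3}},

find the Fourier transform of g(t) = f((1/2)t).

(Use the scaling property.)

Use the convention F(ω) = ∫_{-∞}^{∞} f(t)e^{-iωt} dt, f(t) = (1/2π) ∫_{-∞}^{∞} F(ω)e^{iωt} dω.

F[g](ω) = \frac{3672 \left(289 - 108 \omega^{2}\right)}{\left(36 \omega^{2} + 289\right)^{3}}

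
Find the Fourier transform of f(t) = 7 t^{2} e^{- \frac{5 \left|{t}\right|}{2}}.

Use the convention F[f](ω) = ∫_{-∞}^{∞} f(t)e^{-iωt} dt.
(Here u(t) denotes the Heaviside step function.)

F(ω) = \frac{1120 \left(25 - 12 \omega^{2}\right)}{\left(4 \omega^{2} + 25\right)^{3}}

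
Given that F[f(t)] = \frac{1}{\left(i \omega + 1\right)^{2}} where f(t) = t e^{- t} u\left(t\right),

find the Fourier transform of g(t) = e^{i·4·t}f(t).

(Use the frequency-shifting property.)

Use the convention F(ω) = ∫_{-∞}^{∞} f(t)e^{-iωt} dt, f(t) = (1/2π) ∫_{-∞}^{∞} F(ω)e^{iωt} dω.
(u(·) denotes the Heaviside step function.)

F[g](ω) = \frac{1}{\left(i \left(\omega - 4\right) + 1\right)^{2}}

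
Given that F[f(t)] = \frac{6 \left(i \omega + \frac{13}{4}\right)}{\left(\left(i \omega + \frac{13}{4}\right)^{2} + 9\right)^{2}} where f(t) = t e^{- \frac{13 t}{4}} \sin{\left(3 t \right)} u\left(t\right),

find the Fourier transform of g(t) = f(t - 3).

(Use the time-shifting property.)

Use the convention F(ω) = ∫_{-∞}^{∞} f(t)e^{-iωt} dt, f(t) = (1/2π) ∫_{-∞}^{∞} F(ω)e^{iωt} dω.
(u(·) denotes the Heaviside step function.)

F[g](ω) = \frac{384 \left(4 i \omega + 13\right) e^{- 3 i \omega}}{\left(\left(4 i \omega + 13\right)^{2} + 144\right)^{2}}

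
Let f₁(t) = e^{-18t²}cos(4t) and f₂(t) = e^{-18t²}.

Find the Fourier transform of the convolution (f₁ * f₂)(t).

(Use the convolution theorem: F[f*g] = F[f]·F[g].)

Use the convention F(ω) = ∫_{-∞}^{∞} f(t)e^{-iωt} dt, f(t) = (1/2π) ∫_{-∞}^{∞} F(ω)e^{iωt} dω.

F[f₁*f₂](ω) = \frac{\pi \left(e^{\frac{2 \omega}{9}} + 1\right) e^{- \frac{\omega^{2}}{36} - \frac{\omega}{9} - \frac{2}{9}}}{36}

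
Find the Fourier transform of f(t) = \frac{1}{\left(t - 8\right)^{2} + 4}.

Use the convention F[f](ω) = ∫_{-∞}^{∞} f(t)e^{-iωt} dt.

F(ω) = \frac{\pi e^{- 8 i \omega - 2 \left|{\omega}\right|}}{2}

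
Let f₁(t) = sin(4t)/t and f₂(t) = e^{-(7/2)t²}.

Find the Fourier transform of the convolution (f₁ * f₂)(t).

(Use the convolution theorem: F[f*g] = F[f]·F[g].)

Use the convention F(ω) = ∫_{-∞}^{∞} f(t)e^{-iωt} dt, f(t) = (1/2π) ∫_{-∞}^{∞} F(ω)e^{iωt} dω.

F[f₁*f₂](ω) = \begin{cases} \frac{\sqrt{14} \pi^{\frac{3}{2}} e^{- \frac{\omega^{2}}{14}}}{7} & \text{for}\: \omega > -4 \wedge \omega < 4 \\0 & \text{otherwise} \end{cases}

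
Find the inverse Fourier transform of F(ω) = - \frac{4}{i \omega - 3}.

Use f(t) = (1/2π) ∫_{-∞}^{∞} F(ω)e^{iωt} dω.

f(t) = 4 e^{3 t} u\left(- t\right)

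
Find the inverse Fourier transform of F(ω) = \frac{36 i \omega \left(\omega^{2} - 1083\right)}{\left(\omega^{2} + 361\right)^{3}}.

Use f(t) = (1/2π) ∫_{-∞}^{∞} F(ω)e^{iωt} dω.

f(t) = 9 t e^{- 19 \left|{t}\right|} \left|{t}\right|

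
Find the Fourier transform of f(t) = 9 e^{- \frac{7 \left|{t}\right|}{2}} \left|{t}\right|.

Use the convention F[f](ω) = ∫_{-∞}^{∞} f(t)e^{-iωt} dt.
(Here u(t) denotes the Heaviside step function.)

F(ω) = \frac{72 \left(49 - 4 \omega^{2}\right)}{\left(4 \omega^{2} + 49\right)^{2}}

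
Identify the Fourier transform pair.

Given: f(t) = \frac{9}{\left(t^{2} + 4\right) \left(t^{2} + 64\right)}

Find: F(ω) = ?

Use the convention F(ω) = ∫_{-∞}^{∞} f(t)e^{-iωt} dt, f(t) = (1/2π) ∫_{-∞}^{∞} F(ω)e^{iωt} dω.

F(ω) = \frac{3 \pi \left(4 e^{6 \left|{\omega}\right|} - 1\right) e^{- 8 \left|{\omega}\right|}}{160}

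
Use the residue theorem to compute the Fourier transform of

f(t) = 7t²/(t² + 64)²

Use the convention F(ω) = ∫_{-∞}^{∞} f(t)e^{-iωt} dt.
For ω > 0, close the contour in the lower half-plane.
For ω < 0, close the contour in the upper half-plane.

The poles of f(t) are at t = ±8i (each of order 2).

Let g(z) = f(z)e^{-iωz}; for large |z| the factor e^{-iωz} decays in the lower half-plane when ω > 0 and in the upper half-plane when ω < 0.

Case ω > 0 (lower half-plane, clockwise contour ⇒ F(ω) = -2πi·ΣRes):
  Res_{z = - 8 i} g(z) = \frac{7 i \left(1 - 8 \omega\right) e^{- 8 \omega}}{32} (pole of order 2)
  F(ω) = -2πi·ΣRes = \frac{7 \pi \left(1 - 8 \omega\right) e^{- 8 \omega}}{16}

Case ω < 0 (upper half-plane, counterclockwise contour ⇒ F(ω) = +2πi·ΣRes):
  Res_{z = 8 i} g(z) = \frac{7 i \left(- 8 \omega - 1\right) e^{8 \omega}}{32} (pole of order 2)
  F(ω) = 2πi·ΣRes = \frac{7 \pi \left(8 \omega + 1\right) e^{8 \omega}}{16}

Both cases combine into a single formula in |ω|:

F(ω) = \frac{7 \pi \left(1 - 8 \left|{\omega}\right|\right) e^{- 8 \left|{\omega}\right|}}{16}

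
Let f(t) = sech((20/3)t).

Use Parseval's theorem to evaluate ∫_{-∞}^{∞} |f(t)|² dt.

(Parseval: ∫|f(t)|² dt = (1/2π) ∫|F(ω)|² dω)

∫|f(t)|² dt = \frac{3}{10}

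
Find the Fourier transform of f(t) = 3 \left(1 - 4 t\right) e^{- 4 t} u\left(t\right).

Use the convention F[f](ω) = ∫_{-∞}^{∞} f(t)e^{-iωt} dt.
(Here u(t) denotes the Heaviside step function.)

F(ω) = \frac{3 i \omega}{- \omega^{2} + 8 i \omega + 16}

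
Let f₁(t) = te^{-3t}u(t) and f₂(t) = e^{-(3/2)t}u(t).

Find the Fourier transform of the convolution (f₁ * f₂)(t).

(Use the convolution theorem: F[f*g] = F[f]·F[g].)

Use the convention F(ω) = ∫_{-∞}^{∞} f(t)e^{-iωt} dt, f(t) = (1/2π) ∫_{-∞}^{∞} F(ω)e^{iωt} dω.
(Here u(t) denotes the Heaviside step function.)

F[f₁*f₂](ω) = \frac{2}{\left(i \omega + 3\right)^{2} \left(2 i \omega + 3\right)}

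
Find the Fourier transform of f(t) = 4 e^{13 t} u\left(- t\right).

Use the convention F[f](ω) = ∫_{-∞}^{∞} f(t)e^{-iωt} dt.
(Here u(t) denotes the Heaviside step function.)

F(ω) = - \frac{4}{i \omega - 13}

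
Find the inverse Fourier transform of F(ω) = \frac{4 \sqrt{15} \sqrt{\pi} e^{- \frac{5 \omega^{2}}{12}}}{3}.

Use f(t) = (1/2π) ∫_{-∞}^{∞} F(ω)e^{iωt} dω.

f(t) = 4 e^{- \frac{3 t^{2}}{5}}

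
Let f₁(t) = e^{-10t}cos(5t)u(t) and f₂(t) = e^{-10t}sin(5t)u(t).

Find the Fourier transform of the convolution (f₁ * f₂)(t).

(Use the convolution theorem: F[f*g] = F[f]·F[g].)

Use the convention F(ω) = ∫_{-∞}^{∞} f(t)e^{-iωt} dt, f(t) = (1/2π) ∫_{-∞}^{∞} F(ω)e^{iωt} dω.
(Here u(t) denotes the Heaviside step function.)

F[f₁*f₂](ω) = \frac{5 \left(i \omega + 10\right)}{\left(\left(i \omega + 10\right)^{2} + 25\right)^{2}}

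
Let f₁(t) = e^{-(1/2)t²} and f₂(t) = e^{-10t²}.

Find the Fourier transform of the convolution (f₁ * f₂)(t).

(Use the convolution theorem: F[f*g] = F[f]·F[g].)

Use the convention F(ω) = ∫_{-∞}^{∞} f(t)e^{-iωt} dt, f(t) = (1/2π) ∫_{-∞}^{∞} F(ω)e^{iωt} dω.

F[f₁*f₂](ω) = \frac{\sqrt{5} \pi e^{- \frac{21 \omega^{2}}{40}}}{5}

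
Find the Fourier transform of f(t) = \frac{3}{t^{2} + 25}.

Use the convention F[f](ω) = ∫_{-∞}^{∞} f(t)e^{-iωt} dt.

F(ω) = \frac{3 \pi e^{- 5 \left|{\omega}\right|}}{5}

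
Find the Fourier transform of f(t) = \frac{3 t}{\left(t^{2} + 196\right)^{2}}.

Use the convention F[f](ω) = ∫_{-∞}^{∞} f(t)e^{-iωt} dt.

F(ω) = - \frac{3 i \pi \omega e^{- 14 \left|{\omega}\right|}}{28}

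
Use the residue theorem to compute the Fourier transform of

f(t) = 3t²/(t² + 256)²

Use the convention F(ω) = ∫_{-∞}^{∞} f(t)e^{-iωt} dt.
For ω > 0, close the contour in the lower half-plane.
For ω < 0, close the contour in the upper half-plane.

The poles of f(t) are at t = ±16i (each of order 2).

Let g(z) = f(z)e^{-iωz}; for large |z| the factor e^{-iωz} decays in the lower half-plane when ω > 0 and in the upper half-plane when ω < 0.

Case ω > 0 (lower half-plane, clockwise contour ⇒ F(ω) = -2πi·ΣRes):
  Res_{z = - 16 i} g(z) = \frac{3 i \left(1 - 16 \omega\right) e^{- 16 \omega}}{64} (pole of order 2)
  F(ω) = -2πi·ΣRes = \frac{3 \pi \left(1 - 16 \omega\right) e^{- 16 \omega}}{32}

Case ω < 0 (upper half-plane, counterclockwise contour ⇒ F(ω) = +2πi·ΣRes):
  Res_{z = 16 i} g(z) = \frac{3 i \left(- 16 \omega - 1\right) e^{16 \omega}}{64} (pole of order 2)
  F(ω) = 2πi·ΣRes = \frac{3 \pi \left(16 \omega + 1\right) e^{16 \omega}}{32}

Both cases combine into a single formula in |ω|:

F(ω) = \frac{3 \pi \left(1 - 16 \left|{\omega}\right|\right) e^{- 16 \left|{\omega}\right|}}{32}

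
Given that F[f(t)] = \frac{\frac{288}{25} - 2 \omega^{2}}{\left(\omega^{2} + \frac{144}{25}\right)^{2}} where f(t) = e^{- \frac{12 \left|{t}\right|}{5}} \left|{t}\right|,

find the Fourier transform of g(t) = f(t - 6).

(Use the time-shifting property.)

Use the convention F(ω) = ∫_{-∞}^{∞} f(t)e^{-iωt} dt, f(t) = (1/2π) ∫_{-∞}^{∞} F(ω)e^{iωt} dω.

F[g](ω) = \frac{50 \left(144 - 25 \omega^{2}\right) e^{- 6 i \omega}}{\left(25 \omega^{2} + 144\right)^{2}}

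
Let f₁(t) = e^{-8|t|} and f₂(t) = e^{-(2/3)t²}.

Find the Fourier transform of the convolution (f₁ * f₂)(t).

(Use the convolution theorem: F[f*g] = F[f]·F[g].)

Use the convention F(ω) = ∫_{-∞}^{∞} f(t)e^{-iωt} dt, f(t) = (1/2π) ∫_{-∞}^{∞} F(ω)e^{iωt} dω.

F[f₁*f₂](ω) = \frac{8 \sqrt{6} \sqrt{\pi} e^{- \frac{3 \omega^{2}}{8}}}{\omega^{2} + 64}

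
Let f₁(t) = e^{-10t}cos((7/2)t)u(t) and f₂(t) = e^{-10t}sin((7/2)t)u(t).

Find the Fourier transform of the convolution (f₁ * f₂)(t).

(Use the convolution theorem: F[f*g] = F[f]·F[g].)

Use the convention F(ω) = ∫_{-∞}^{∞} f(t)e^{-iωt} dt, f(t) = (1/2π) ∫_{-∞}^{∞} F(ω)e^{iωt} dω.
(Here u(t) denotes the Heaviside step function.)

F[f₁*f₂](ω) = \frac{56 \left(i \omega + 10\right)}{\left(4 \left(i \omega + 10\right)^{2} + 49\right)^{2}}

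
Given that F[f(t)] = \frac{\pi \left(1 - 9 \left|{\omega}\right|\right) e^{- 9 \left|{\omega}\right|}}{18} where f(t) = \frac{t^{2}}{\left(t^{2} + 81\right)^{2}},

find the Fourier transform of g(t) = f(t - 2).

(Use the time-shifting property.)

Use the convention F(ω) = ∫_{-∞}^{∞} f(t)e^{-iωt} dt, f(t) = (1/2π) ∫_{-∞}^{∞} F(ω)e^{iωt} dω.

F[g](ω) = \frac{\pi \left(1 - 9 \left|{\omega}\right|\right) e^{- 2 i \omega - 9 \left|{\omega}\right|}}{18}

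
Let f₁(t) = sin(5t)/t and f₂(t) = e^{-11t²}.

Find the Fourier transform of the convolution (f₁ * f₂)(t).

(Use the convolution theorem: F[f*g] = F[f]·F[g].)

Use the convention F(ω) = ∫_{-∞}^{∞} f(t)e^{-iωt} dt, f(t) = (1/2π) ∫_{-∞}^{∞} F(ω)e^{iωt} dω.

F[f₁*f₂](ω) = \begin{cases} \frac{\sqrt{11} \pi^{\frac{3}{2}} e^{- \frac{\omega^{2}}{44}}}{11} & \text{for}\: \omega > -5 \wedge \omega < 5 \\0 & \text{otherwise} \end{cases}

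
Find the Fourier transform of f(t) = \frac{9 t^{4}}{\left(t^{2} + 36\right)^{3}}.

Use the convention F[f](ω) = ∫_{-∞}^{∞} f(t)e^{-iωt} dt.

F(ω) = \frac{9 \pi \left(12 \omega^{2} - 10 \left|{\omega}\right| + 1\right) e^{- 6 \left|{\omega}\right|}}{16}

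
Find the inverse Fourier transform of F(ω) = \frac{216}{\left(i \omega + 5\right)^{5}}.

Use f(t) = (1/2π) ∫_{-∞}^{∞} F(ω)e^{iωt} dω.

f(t) = 9 t^{4} e^{- 5 t} u\left(t\right)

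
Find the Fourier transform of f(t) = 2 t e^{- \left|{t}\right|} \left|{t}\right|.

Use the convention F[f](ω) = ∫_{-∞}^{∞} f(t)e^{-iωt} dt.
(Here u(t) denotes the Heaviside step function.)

F(ω) = \frac{8 i \omega \left(\omega^{2} - 3\right)}{\left(\omega^{2} + 1\right)^{3}}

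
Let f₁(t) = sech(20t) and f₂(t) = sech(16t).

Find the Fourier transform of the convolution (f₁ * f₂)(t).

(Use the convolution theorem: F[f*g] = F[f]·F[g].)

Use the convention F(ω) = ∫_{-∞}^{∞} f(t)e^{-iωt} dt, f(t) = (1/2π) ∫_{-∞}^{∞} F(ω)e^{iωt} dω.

F[f₁*f₂](ω) = \frac{\pi^{2}}{320 \cosh{\left(\frac{\pi \omega}{40} \right)} \cosh{\left(\frac{\pi \omega}{32} \right)}}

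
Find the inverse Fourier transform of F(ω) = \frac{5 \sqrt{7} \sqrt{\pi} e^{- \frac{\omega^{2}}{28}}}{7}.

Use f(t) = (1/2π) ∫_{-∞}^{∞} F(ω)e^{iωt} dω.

f(t) = 5 e^{- 7 t^{2}}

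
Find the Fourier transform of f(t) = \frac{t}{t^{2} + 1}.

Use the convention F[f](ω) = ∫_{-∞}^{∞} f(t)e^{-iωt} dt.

F(ω) = - i \pi e^{- \left|{\omega}\right|} \operatorname{sign}{\left(\omega \right)}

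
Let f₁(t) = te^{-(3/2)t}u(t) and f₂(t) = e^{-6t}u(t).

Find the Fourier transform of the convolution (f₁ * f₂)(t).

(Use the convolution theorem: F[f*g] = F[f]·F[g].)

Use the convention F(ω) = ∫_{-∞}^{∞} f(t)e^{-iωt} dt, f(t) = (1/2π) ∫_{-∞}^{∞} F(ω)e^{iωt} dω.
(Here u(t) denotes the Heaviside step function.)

F[f₁*f₂](ω) = \frac{4}{\left(i \omega + 6\right) \left(2 i \omega + 3\right)^{2}}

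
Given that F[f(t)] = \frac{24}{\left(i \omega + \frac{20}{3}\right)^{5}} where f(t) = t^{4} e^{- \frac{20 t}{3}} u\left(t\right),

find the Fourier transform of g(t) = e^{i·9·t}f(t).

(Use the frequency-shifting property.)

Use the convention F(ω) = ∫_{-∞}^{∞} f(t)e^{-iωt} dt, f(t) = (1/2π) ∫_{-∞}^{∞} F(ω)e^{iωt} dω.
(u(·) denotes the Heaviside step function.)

F[g](ω) = \frac{5832}{\left(3 i \left(\omega - 9\right) + 20\right)^{5}}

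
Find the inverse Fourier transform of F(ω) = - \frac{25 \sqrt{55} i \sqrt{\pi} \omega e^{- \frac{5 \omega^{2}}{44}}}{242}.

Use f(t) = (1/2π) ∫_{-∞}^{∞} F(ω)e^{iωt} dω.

f(t) = 5 t e^{- \frac{11 t^{2}}{5}}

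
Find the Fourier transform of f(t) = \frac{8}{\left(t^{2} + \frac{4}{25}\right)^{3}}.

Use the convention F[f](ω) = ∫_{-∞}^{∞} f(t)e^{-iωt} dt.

F(ω) = \frac{125 \pi \left(4 \omega^{2} + 30 \left|{\omega}\right| + 75\right) e^{- \frac{2 \left|{\omega}\right|}{5}}}{32}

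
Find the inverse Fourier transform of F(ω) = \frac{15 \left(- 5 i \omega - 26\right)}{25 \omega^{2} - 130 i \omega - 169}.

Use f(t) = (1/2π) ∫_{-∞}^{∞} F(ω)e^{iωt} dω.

f(t) = 3 \left(\frac{13 t}{5} + 1\right) e^{- \frac{13 t}{5}} u\left(t\right)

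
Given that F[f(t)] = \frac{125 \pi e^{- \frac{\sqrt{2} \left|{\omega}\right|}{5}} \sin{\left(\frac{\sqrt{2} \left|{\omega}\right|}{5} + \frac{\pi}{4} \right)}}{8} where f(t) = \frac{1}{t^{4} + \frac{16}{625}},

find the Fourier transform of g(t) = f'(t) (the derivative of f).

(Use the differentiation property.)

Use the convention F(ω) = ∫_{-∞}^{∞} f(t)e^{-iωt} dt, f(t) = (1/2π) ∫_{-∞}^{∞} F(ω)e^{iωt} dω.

F[g](ω) = \frac{125 i \pi \omega e^{- \frac{\sqrt{2} \left|{\omega}\right|}{5}} \sin{\left(\frac{\sqrt{2} \left|{\omega}\right|}{5} + \frac{\pi}{4} \right)}}{8}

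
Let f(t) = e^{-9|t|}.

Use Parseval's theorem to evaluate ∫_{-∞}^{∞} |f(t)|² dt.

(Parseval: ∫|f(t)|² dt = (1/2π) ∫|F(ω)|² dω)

∫|f(t)|² dt = \frac{1}{9}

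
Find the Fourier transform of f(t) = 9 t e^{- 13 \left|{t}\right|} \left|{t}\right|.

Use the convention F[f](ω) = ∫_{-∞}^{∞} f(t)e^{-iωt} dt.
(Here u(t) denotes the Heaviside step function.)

F(ω) = \frac{36 i \omega \left(\omega^{2} - 507\right)}{\left(\omega^{2} + 169\right)^{3}}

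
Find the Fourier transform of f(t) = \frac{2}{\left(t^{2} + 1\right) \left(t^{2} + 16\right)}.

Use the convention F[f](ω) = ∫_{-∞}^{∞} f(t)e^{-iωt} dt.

F(ω) = \frac{\pi \left(4 e^{3 \left|{\omega}\right|} - 1\right) e^{- 4 \left|{\omega}\right|}}{30}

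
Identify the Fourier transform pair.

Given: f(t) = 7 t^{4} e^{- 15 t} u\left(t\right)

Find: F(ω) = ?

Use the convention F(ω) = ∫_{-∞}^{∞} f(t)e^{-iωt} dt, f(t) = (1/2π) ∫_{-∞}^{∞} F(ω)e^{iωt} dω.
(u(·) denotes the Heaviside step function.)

F(ω) = \frac{168}{\left(i \omega + 15\right)^{5}}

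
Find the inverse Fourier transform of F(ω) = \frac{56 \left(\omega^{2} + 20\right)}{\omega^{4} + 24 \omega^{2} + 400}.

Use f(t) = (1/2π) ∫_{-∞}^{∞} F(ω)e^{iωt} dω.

f(t) = 7 e^{- 4 \left|{t}\right|} \cos{\left(2 \left|{t}\right| \right)}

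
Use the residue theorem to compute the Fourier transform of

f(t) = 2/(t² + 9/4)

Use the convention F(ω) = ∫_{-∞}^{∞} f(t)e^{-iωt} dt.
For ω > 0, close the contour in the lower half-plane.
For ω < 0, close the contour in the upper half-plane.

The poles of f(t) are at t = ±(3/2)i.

Let g(z) = f(z)e^{-iωz}; for large |z| the factor e^{-iωz} decays in the lower half-plane when ω > 0 and in the upper half-plane when ω < 0.

Case ω > 0 (lower half-plane, clockwise contour ⇒ F(ω) = -2πi·ΣRes):
  Res_{z = - \frac{3 i}{2}} g(z) = \frac{2 i e^{- \frac{3 \omega}{2}}}{3}
  F(ω) = -2πi·ΣRes = \frac{4 \pi e^{- \frac{3 \omega}{2}}}{3}

Case ω < 0 (upper half-plane, counterclockwise contour ⇒ F(ω) = +2πi·ΣRes):
  Res_{z = \frac{3 i}{2}} g(z) = - \frac{2 i e^{\frac{3 \omega}{2}}}{3}
  F(ω) = 2πi·ΣRes = \frac{4 \pi e^{\frac{3 \omega}{2}}}{3}

Both cases combine into a single formula in |ω|:

F(ω) = \frac{4 \pi e^{- \frac{3 \left|{\omega}\right|}{2}}}{3}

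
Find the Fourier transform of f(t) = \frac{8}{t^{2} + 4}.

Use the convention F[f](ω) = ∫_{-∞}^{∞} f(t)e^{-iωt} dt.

F(ω) = 4 \pi e^{- 2 \left|{\omega}\right|}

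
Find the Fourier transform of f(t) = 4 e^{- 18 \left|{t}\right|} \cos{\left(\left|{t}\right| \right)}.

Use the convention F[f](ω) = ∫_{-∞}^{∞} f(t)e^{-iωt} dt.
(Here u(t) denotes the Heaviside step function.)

F(ω) = \frac{144 \left(\omega^{2} + 325\right)}{\omega^{4} + 646 \omega^{2} + 105625}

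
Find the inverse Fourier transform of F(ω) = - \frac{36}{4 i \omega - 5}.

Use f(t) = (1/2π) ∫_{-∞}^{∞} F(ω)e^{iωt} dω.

f(t) = 9 e^{\frac{5 t}{4}} u\left(- t\right)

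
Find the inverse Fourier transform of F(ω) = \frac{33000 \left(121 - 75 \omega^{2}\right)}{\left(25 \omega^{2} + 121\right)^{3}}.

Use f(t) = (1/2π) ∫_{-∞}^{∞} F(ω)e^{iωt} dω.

f(t) = 6 t^{2} e^{- \frac{11 \left|{t}\right|}{5}}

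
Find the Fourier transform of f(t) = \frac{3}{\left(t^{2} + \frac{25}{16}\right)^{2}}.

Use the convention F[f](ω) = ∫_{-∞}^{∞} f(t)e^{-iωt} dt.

F(ω) = \frac{24 \pi \left(5 \left|{\omega}\right| + 4\right) e^{- \frac{5 \left|{\omega}\right|}{4}}}{125}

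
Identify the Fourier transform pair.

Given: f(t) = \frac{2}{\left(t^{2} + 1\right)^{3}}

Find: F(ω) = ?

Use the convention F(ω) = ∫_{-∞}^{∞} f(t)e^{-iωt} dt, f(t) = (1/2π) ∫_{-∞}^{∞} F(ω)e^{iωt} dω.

F(ω) = \frac{\pi \left(\omega^{2} + 3 \left|{\omega}\right| + 3\right) e^{- \left|{\omega}\right|}}{4}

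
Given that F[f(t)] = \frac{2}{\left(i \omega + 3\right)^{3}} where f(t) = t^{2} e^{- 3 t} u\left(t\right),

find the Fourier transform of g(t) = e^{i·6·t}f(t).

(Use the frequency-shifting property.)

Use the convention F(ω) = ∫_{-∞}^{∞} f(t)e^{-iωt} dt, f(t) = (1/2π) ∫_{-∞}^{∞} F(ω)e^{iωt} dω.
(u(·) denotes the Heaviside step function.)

F[g](ω) = \frac{2}{\left(i \left(\omega - 6\right) + 3\right)^{3}}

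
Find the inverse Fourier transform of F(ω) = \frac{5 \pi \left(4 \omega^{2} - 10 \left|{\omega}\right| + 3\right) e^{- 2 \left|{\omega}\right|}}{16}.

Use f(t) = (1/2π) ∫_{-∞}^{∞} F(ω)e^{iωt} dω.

f(t) = \frac{5 t^{4}}{\left(t^{2} + 4\right)^{3}}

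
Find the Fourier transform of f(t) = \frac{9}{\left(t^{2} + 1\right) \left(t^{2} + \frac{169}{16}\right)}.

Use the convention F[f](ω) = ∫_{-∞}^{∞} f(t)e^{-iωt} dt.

F(ω) = \frac{16 \pi e^{- \left|{\omega}\right|}}{17} - \frac{64 \pi e^{- \frac{13 \left|{\omega}\right|}{4}}}{221}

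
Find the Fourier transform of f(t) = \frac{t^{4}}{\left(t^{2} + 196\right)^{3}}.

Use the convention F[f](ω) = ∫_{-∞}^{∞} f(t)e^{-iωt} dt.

F(ω) = \frac{\pi \left(196 \omega^{2} - 70 \left|{\omega}\right| + 3\right) e^{- 14 \left|{\omega}\right|}}{112}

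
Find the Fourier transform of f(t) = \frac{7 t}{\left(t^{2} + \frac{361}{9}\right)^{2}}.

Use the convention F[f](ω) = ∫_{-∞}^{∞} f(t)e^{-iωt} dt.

F(ω) = - \frac{21 i \pi \omega e^{- \frac{19 \left|{\omega}\right|}{3}}}{38}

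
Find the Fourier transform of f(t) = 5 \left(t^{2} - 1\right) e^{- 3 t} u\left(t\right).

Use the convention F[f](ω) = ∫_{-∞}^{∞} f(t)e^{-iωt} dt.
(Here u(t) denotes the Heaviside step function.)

F(ω) = \frac{5 \left(2 i \omega - \left(i \omega + 3\right)^{3} + 6\right)}{\left(i \omega + 3\right)^{4}}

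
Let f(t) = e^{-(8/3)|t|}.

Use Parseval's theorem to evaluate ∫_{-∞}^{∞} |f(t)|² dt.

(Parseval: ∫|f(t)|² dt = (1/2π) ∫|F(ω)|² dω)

∫|f(t)|² dt = \frac{3}{8}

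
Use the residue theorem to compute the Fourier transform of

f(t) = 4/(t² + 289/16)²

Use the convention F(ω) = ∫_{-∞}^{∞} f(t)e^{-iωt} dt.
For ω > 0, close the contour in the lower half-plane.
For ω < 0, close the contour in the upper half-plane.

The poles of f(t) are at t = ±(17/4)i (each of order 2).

Let g(z) = f(z)e^{-iωz}; for large |z| the factor e^{-iωz} decays in the lower half-plane when ω > 0 and in the upper half-plane when ω < 0.

Case ω > 0 (lower half-plane, clockwise contour ⇒ F(ω) = -2πi·ΣRes):
  Res_{z = - \frac{17 i}{4}} g(z) = \frac{16 i \left(17 \omega + 4\right) e^{- \frac{17 \omega}{4}}}{4913} (pole of order 2)
  F(ω) = -2πi·ΣRes = \frac{32 \pi \left(17 \omega + 4\right) e^{- \frac{17 \omega}{4}}}{4913}

Case ω < 0 (upper half-plane, counterclockwise contour ⇒ F(ω) = +2πi·ΣRes):
  Res_{z = \frac{17 i}{4}} g(z) = \frac{16 i \left(17 \omega - 4\right) e^{\frac{17 \omega}{4}}}{4913} (pole of order 2)
  F(ω) = 2πi·ΣRes = \frac{32 \pi \left(4 - 17 \omega\right) e^{\frac{17 \omega}{4}}}{4913}

Both cases combine into a single formula in |ω|:

F(ω) = \frac{32 \pi \left(17 \left|{\omega}\right| + 4\right) e^{- \frac{17 \left|{\omega}\right|}{4}}}{4913}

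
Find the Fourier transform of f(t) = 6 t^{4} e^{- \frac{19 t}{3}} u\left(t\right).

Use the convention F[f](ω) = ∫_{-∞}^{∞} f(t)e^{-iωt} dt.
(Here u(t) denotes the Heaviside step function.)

F(ω) = \frac{34992}{\left(3 i \omega + 19\right)^{5}}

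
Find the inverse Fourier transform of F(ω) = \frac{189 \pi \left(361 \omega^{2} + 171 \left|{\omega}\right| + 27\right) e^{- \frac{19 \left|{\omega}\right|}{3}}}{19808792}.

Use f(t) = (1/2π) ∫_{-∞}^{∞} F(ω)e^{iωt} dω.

f(t) = \frac{7}{\left(t^{2} + \frac{361}{9}\right)^{3}}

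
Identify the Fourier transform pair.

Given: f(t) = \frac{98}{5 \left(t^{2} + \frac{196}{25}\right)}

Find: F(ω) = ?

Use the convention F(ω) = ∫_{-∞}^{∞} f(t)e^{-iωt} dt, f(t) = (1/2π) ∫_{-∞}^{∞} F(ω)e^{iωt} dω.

F(ω) = 7 \pi e^{- \frac{14 \left|{\omega}\right|}{5}}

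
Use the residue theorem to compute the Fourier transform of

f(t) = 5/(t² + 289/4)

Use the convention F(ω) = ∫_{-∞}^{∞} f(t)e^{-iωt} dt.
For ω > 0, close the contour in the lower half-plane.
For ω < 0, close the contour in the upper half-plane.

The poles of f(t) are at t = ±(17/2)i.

Let g(z) = f(z)e^{-iωz}; for large |z| the factor e^{-iωz} decays in the lower half-plane when ω > 0 and in the upper half-plane when ω < 0.

Case ω > 0 (lower half-plane, clockwise contour ⇒ F(ω) = -2πi·ΣRes):
  Res_{z = - \frac{17 i}{2}} g(z) = \frac{5 i e^{- \frac{17 \omega}{2}}}{17}
  F(ω) = -2πi·ΣRes = \frac{10 \pi e^{- \frac{17 \omega}{2}}}{17}

Case ω < 0 (upper half-plane, counterclockwise contour ⇒ F(ω) = +2πi·ΣRes):
  Res_{z = \frac{17 i}{2}} g(z) = - \frac{5 i e^{\frac{17 \omega}{2}}}{17}
  F(ω) = 2πi·ΣRes = \frac{10 \pi e^{\frac{17 \omega}{2}}}{17}

Both cases combine into a single formula in |ω|:

F(ω) = \frac{10 \pi e^{- \frac{17 \left|{\omega}\right|}{2}}}{17}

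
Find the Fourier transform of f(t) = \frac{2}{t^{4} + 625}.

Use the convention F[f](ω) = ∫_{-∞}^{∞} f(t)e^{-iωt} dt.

F(ω) = \frac{2 \pi e^{- \frac{5 \sqrt{2} \left|{\omega}\right|}{2}} \sin{\left(\frac{5 \sqrt{2} \left|{\omega}\right|}{2} + \frac{\pi}{4} \right)}}{125}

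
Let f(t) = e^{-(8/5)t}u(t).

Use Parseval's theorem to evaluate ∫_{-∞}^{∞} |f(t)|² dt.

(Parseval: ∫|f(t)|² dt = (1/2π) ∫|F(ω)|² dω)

∫|f(t)|² dt = \frac{5}{16}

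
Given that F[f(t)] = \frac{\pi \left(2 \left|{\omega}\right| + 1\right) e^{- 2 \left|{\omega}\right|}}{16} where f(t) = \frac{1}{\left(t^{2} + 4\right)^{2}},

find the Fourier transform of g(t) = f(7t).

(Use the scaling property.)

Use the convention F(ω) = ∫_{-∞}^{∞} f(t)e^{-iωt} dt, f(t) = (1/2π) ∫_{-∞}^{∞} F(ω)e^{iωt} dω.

F[g](ω) = \frac{\pi \left(2 \left|{\omega}\right| + 7\right) e^{- \frac{2 \left|{\omega}\right|}{7}}}{784}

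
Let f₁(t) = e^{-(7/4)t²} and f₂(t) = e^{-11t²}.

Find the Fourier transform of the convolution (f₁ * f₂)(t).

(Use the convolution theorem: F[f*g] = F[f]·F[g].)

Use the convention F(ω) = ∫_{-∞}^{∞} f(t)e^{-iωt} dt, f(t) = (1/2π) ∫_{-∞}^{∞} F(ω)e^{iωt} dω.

F[f₁*f₂](ω) = \frac{2 \sqrt{77} \pi e^{- \frac{51 \omega^{2}}{308}}}{77}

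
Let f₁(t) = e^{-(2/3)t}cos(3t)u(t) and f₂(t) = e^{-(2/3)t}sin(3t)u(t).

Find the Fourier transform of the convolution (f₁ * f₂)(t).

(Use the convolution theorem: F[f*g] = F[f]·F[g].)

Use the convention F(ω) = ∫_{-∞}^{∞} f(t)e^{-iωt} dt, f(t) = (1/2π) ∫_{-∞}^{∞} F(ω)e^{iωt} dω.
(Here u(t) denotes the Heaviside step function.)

F[f₁*f₂](ω) = \frac{81 \left(3 i \omega + 2\right)}{\left(\left(3 i \omega + 2\right)^{2} + 81\right)^{2}}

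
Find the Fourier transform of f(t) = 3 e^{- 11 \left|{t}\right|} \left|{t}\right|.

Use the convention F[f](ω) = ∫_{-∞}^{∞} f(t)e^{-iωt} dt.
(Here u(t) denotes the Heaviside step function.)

F(ω) = \frac{6 \left(121 - \omega^{2}\right)}{\left(\omega^{2} + 121\right)^{2}}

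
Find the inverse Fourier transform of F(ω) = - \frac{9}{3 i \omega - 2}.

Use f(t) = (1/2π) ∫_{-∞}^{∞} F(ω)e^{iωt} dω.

f(t) = 3 e^{\frac{2 t}{3}} u\left(- t\right)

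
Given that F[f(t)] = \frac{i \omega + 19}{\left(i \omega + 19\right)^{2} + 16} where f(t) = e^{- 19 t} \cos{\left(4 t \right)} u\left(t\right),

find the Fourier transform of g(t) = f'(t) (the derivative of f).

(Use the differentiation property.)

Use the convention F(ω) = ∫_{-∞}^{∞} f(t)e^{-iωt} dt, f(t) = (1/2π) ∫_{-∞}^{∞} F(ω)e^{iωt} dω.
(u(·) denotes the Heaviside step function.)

F[g](ω) = \frac{i \omega \left(i \omega + 19\right)}{\left(i \omega + 19\right)^{2} + 16}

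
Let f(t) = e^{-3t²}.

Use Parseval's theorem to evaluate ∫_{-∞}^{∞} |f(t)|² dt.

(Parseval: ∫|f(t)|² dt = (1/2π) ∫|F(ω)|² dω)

∫|f(t)|² dt = \frac{\sqrt{6} \sqrt{\pi}}{6}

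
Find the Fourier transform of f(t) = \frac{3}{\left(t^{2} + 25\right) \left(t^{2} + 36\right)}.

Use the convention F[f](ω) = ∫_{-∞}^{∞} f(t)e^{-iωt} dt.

F(ω) = \frac{\pi \left(6 e^{\left|{\omega}\right|} - 5\right) e^{- 6 \left|{\omega}\right|}}{110}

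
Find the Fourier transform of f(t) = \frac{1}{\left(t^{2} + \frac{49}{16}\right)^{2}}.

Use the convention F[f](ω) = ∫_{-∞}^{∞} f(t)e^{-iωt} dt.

F(ω) = \frac{8 \pi \left(7 \left|{\omega}\right| + 4\right) e^{- \frac{7 \left|{\omega}\right|}{4}}}{343}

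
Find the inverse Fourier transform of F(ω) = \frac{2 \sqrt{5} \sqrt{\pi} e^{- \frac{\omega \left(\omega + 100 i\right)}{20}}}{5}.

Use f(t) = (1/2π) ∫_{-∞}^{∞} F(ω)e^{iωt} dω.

f(t) = 2 e^{- 5 \left(t - 5\right)^{2}}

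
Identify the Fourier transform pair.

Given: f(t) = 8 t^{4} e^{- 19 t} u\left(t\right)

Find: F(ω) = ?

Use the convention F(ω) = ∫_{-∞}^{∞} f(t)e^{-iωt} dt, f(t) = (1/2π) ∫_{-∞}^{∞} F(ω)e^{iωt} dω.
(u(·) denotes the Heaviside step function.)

F(ω) = \frac{192}{\left(i \omega + 19\right)^{5}}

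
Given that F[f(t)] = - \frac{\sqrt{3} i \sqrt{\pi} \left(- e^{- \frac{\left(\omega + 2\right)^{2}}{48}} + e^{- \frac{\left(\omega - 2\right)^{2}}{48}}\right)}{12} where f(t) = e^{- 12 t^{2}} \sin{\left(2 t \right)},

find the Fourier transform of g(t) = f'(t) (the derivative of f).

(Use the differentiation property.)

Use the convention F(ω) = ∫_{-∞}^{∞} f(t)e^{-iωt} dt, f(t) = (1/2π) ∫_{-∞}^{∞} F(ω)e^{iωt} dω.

F[g](ω) = \frac{\sqrt{3} \sqrt{\pi} \omega \left(e^{\frac{\omega}{6}} - 1\right) e^{- \frac{\omega^{2}}{48} - \frac{\omega}{12} - \frac{1}{12}}}{12}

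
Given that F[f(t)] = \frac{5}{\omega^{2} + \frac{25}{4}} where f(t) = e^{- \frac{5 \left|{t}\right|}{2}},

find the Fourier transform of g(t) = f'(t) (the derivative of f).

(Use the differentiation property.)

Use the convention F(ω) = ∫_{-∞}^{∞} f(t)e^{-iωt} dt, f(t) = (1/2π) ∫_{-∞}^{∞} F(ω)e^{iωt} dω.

F[g](ω) = \frac{20 i \omega}{4 \omega^{2} + 25}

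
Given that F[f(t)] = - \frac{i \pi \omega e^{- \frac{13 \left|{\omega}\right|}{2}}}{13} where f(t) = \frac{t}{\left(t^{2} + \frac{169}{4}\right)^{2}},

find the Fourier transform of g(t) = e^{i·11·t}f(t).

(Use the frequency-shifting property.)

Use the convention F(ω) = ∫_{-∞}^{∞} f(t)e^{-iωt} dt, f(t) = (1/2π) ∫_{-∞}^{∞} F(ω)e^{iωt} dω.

F[g](ω) = \frac{i \pi \left(11 - \omega\right) e^{- \frac{13 \left|{\omega - 11}\right|}{2}}}{13}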